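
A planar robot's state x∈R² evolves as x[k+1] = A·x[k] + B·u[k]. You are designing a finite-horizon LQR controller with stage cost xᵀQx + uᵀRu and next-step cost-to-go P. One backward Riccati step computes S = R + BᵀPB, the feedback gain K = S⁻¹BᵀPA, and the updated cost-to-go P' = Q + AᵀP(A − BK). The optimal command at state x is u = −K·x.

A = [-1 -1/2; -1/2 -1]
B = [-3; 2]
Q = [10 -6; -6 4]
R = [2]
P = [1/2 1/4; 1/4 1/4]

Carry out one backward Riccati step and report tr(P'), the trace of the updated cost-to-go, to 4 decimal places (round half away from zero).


15.0313

BᵀP = [-1.0000 -0.2500]
S = R + BᵀPB = [2] + [2.5000] = [4.5000]
BᵀPA = [1.1250 0.7500]
K = S⁻¹·BᵀPA = [0.2500 0.1667]
A−BK = [-0.2500 0.0000; -1.0000 -1.3333]
AᵀP(A−BK) = [0.5313 0.5000; 0.5000 0.5000]
P' = Q + AᵀP(A−BK) = [10.5313 -5.5000; -5.5000 4.5000]
tr(P') = 15.0313


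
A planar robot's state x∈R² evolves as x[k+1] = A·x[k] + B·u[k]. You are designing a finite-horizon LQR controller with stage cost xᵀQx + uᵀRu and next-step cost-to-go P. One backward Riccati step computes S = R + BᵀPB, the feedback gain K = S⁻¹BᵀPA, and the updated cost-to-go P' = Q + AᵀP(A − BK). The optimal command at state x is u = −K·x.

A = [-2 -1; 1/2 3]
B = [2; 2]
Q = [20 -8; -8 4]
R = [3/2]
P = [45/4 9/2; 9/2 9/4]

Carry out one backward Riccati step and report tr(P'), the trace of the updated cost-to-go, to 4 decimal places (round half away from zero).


BᵀP = [31.5000 13.5000]
S = R + BᵀPB = [3/2] + [90.0000] = [91.5000]
BᵀPA = [-56.2500 9.0000]
K = S⁻¹·BᵀPA = [-0.6148 0.0984]
A−BK = [-0.7705 -1.1967; 1.7295 2.8033]
AᵀP(A−BK) = [1.9826 2.1578; 2.1578 3.6148]
P' = Q + AᵀP(A−BK) = [21.9826 -5.8422; -5.8422 7.6148]
tr(P') = 29.5973

29.5973


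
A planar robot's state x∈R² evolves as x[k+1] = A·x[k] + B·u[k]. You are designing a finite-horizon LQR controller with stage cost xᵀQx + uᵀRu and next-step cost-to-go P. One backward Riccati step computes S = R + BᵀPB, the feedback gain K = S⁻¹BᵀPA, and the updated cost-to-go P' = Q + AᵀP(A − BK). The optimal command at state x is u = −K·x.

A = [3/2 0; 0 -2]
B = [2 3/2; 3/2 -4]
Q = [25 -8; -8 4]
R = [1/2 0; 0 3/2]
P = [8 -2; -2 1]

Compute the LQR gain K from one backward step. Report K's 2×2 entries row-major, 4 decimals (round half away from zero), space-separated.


0.5694 -0.2389 0.2219 0.3538

BᵀP = [13.0000 -2.5000; 20.0000 -7.0000]
S = R + BᵀPB = [1/2 0; 0 3/2] + [22.2500 29.5000; 29.5000 58.0000] = [22.7500 29.5000; 29.5000 59.5000]
BᵀPA = [19.5000 5.0000; 30.0000 14.0000]
K = S⁻¹·BᵀPA = [0.5694 -0.2389; 0.2219 0.3538]
A−BK = [0.0283 -0.0528; 0.0334 -0.2265]
AᵀP(A−BK) = [0.2397 0.0465; 0.0465 0.2420]
P' = Q + AᵀP(A−BK) = [25.2397 -7.9535; -7.9535 4.2420]
tr(P') = 29.4818


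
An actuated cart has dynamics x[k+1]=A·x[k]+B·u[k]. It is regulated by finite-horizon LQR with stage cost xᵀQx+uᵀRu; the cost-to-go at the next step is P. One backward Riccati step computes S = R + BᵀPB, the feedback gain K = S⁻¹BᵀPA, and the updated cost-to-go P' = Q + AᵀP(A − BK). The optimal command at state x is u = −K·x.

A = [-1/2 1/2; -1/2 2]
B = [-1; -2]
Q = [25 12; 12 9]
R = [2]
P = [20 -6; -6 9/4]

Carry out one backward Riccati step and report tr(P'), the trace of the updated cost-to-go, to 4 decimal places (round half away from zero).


36.9107

BᵀP = [-8.0000 1.5000]
S = R + BᵀPB = [2] + [5.0000] = [7.0000]
BᵀPA = [3.2500 -1.0000]
K = S⁻¹·BᵀPA = [0.4643 -0.1429]
A−BK = [-0.0357 0.3571; 0.4286 1.7143]
AᵀP(A−BK) = [1.0536 0.7143; 0.7143 1.8571]
P' = Q + AᵀP(A−BK) = [26.0536 12.7143; 12.7143 10.8571]
tr(P') = 36.9107


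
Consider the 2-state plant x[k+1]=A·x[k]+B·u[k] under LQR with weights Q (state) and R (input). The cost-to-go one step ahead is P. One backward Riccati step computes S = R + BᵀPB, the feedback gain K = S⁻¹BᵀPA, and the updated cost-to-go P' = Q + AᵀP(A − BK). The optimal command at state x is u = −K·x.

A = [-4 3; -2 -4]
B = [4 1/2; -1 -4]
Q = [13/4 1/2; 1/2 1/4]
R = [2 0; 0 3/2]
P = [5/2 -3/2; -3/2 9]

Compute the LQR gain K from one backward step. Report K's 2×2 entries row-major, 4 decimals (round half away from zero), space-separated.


BᵀP = [11.5000 -15.0000; 7.2500 -36.7500]
S = R + BᵀPB = [2 0; 0 3/2] + [61.0000 65.7500; 65.7500 150.6250] = [63.0000 65.7500; 65.7500 152.1250]
BᵀPA = [-16.0000 94.5000; 44.5000 168.7500]
K = S⁻¹·BᵀPA = [-1.0188 0.6236; 0.7329 0.8398]
A−BK = [-0.2911 0.0858; -0.0873 -0.0173]
AᵀP(A−BK) = [3.0859 -0.3926; -0.3926 1.8611]
P' = Q + AᵀP(A−BK) = [6.3359 0.1074; 0.1074 2.1111]
tr(P') = 8.4470

-1.0188 0.6236 0.7329 0.8398


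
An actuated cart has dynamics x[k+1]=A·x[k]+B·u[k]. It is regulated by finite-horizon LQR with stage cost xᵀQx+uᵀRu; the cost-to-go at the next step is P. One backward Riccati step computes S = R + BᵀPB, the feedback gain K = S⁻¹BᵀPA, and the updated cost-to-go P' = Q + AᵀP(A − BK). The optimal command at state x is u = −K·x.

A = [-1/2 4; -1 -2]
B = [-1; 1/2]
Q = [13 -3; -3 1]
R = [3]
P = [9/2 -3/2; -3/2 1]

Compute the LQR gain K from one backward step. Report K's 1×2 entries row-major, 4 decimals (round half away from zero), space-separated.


BᵀP = [-5.2500 2.0000]
S = R + BᵀPB = [3] + [6.2500] = [9.2500]
BᵀPA = [0.6250 -25.0000]
K = S⁻¹·BᵀPA = [0.0676 -2.7027]
A−BK = [-0.4324 1.2973; -1.0338 -0.6486]
AᵀP(A−BK) = [0.5828 -0.8108; -0.8108 32.4324]
P' = Q + AᵀP(A−BK) = [13.5828 -3.8108; -3.8108 33.4324]
tr(P') = 47.0152

0.0676 -2.7027


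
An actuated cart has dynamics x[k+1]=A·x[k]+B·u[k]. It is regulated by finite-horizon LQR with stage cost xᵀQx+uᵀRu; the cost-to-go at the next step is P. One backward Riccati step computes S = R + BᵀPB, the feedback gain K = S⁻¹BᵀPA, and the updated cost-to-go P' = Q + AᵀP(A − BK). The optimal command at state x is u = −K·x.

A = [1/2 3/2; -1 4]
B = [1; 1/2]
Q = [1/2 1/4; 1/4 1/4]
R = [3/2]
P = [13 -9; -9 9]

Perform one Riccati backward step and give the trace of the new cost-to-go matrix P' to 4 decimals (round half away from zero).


73.8145

BᵀP = [8.5000 -4.5000]
S = R + BᵀPB = [3/2] + [6.2500] = [7.7500]
BᵀPA = [8.7500 -5.2500]
K = S⁻¹·BᵀPA = [1.1290 -0.6774]
A−BK = [-0.6290 2.1774; -1.5645 4.3387]
AᵀP(A−BK) = [11.3710 -24.8226; -24.8226 61.6935]
P' = Q + AᵀP(A−BK) = [11.8710 -24.5726; -24.5726 61.9435]
tr(P') = 73.8145


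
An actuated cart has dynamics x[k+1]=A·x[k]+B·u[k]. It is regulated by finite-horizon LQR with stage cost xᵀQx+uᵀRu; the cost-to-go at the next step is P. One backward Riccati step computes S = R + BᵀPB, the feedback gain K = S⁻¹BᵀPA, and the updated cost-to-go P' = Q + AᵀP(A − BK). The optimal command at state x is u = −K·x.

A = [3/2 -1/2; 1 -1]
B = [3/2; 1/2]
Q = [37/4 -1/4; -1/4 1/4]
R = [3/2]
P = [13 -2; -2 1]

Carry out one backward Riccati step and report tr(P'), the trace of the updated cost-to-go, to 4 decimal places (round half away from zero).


BᵀP = [18.5000 -2.5000]
S = R + BᵀPB = [3/2] + [26.5000] = [28.0000]
BᵀPA = [25.2500 -6.7500]
K = S⁻¹·BᵀPA = [0.9018 -0.2411]
A−BK = [0.1473 -0.1384; 0.5491 -0.8795]
AᵀP(A−BK) = [1.4799 -0.6629; -0.6629 0.6228]
P' = Q + AᵀP(A−BK) = [10.7299 -0.9129; -0.9129 0.8728]
tr(P') = 11.6027

11.6027


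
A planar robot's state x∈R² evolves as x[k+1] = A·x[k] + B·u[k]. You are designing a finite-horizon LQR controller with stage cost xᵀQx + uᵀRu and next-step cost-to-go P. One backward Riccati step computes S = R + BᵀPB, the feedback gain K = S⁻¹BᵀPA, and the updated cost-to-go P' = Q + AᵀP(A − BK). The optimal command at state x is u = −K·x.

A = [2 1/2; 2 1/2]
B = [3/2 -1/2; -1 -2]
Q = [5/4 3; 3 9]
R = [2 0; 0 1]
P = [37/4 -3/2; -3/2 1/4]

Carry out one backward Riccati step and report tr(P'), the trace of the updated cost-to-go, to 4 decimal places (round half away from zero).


12.2569

BᵀP = [15.3750 -2.5000; -1.6250 0.2500]
S = R + BᵀPB = [2 0; 0 1] + [25.5625 -2.6875; -2.6875 0.3125] = [27.5625 -2.6875; -2.6875 1.3125]
BᵀPA = [25.7500 6.4375; -2.7500 -0.6875]
K = S⁻¹·BᵀPA = [0.9120 0.2280; -0.2277 -0.0569]
A−BK = [0.5181 0.1295; 2.4566 0.6141]
AᵀP(A−BK) = [1.8888 0.4722; 0.4722 0.1181]
P' = Q + AᵀP(A−BK) = [3.1388 3.4722; 3.4722 9.1181]
tr(P') = 12.2569


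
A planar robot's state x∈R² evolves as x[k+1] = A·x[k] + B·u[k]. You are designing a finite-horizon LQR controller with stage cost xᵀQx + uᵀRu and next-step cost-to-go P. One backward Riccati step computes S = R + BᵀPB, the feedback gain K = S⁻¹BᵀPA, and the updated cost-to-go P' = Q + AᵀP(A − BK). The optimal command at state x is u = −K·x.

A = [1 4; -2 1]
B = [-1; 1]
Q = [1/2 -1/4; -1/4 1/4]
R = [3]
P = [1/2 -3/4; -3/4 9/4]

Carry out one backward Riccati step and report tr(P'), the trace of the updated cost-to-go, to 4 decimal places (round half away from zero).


BᵀP = [-1.2500 3.0000]
S = R + BᵀPB = [3] + [4.2500] = [7.2500]
BᵀPA = [-7.2500 -2.0000]
K = S⁻¹·BᵀPA = [-1.0000 -0.2759]
A−BK = [0.0000 3.7241; -1.0000 1.2759]
AᵀP(A−BK) = [5.2500 0.7500; 0.7500 3.6983]
P' = Q + AᵀP(A−BK) = [5.7500 0.5000; 0.5000 3.9483]
tr(P') = 9.6983

9.6983


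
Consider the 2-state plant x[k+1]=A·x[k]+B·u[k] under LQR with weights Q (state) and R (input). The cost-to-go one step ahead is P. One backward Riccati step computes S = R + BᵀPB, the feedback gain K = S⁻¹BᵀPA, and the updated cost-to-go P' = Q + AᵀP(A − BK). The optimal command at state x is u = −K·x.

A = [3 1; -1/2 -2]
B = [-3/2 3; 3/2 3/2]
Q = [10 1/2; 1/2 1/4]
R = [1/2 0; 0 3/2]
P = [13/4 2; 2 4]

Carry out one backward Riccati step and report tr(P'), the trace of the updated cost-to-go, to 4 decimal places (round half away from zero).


11.7213

BᵀP = [-1.8750 3.0000; 12.7500 12.0000]
S = R + BᵀPB = [1/2 0; 0 3/2] + [7.3125 -1.1250; -1.1250 56.2500] = [7.8125 -1.1250; -1.1250 57.7500]
BᵀPA = [-7.1250 -7.8750; 32.2500 -11.2500]
K = S⁻¹·BᵀPA = [-0.8339 -1.0390; 0.5422 -0.2150]
A−BK = [0.1225 0.0867; -0.0624 -0.1190]
AᵀP(A−BK) = [0.8225 0.2826; 0.2826 0.6489]
P' = Q + AᵀP(A−BK) = [10.8225 0.7826; 0.7826 0.8989]
tr(P') = 11.7213


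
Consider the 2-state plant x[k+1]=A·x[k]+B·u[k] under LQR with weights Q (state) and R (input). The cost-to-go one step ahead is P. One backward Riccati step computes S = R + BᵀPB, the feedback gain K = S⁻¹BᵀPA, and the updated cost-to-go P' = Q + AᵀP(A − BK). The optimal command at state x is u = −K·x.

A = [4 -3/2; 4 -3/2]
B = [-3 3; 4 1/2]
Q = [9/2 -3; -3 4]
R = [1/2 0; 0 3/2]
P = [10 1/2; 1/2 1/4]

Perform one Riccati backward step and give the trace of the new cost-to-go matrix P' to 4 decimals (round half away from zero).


14.1943

BᵀP = [-28.0000 -0.5000; 30.2500 1.6250]
S = R + BᵀPB = [1/2 0; 0 3/2] + [82.0000 -84.2500; -84.2500 91.5625] = [82.5000 -84.2500; -84.2500 93.0625]
BᵀPA = [-114.0000 42.7500; 127.5000 -47.8125]
K = S⁻¹·BᵀPA = [0.2290 -0.0859; 1.5774 -0.5915]
A−BK = [-0.0451 0.0169; 2.2951 -0.8607]
AᵀP(A−BK) = [4.9923 -1.8721; -1.8721 0.7020]
P' = Q + AᵀP(A−BK) = [9.4923 -4.8721; -4.8721 4.7020]
tr(P') = 14.1943


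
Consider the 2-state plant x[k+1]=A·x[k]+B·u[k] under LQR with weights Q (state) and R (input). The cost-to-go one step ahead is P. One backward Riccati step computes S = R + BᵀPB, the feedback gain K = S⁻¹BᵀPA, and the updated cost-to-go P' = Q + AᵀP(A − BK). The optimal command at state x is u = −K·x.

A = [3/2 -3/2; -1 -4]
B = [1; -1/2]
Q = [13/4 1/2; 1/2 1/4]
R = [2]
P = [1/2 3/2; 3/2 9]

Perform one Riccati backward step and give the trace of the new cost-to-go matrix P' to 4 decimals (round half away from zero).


123.0096

BᵀP = [-0.2500 -3.0000]
S = R + BᵀPB = [2] + [1.2500] = [3.2500]
BᵀPA = [2.6250 12.3750]
K = S⁻¹·BᵀPA = [0.8077 3.8077]
A−BK = [0.6923 -5.3077; -0.5962 -2.0962]
AᵀP(A−BK) = [3.5048 18.1298; 18.1298 116.0048]
P' = Q + AᵀP(A−BK) = [6.7548 18.6298; 18.6298 116.2548]
tr(P') = 123.0096


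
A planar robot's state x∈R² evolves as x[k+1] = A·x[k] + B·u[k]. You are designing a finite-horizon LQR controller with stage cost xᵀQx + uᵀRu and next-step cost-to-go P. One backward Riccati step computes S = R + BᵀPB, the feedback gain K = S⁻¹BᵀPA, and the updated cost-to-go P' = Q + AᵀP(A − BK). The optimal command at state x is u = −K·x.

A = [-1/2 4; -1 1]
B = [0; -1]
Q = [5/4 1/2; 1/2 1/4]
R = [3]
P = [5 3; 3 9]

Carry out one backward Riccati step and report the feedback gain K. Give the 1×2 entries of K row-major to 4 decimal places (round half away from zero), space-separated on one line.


BᵀP = [-3.0000 -9.0000]
S = R + BᵀPB = [3] + [9.0000] = [12.0000]
BᵀPA = [10.5000 -21.0000]
K = S⁻¹·BᵀPA = [0.8750 -1.7500]
A−BK = [-0.5000 4.0000; -0.1250 -0.7500]
AᵀP(A−BK) = [4.0625 -14.1250; -14.1250 76.2500]
P' = Q + AᵀP(A−BK) = [5.3125 -13.6250; -13.6250 76.5000]
tr(P') = 81.8125

0.8750 -1.7500


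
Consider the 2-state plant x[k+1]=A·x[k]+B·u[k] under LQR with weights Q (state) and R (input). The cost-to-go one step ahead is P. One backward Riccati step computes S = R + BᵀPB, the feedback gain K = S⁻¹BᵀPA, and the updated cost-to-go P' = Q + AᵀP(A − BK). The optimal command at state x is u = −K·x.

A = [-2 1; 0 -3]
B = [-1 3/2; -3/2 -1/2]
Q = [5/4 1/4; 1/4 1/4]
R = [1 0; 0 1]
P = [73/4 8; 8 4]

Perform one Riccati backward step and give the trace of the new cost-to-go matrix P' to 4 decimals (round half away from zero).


4.7951

BᵀP = [-30.2500 -14.0000; 23.3750 10.0000]
S = R + BᵀPB = [1 0; 0 1] + [51.2500 -38.3750; -38.3750 30.0625] = [52.2500 -38.3750; -38.3750 31.0625]
BᵀPA = [60.5000 11.7500; -46.7500 -6.6250]
K = S⁻¹·BᵀPA = [0.5669 0.7365; -0.8047 0.6966]
A−BK = [-0.2261 0.6916; 0.4480 -1.5470]
AᵀP(A−BK) = [1.0840 -0.4921; -0.4921 2.2111]
P' = Q + AᵀP(A−BK) = [2.3340 -0.2421; -0.2421 2.4611]
tr(P') = 4.7951


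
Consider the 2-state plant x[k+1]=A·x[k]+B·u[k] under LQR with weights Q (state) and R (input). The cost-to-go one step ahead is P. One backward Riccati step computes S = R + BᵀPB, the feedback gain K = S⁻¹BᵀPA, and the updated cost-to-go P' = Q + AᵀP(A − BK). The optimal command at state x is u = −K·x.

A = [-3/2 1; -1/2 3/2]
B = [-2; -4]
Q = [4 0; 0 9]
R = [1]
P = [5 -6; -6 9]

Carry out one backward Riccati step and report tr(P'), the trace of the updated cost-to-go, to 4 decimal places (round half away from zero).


BᵀP = [14.0000 -24.0000]
S = R + BᵀPB = [1] + [68.0000] = [69.0000]
BᵀPA = [-9.0000 -22.0000]
K = S⁻¹·BᵀPA = [-0.1304 -0.3188]
A−BK = [-1.7609 0.3623; -1.0217 0.2246]
AᵀP(A−BK) = [3.3261 -0.6196; -0.6196 0.2355]
P' = Q + AᵀP(A−BK) = [7.3261 -0.6196; -0.6196 9.2355]
tr(P') = 16.5616

16.5616


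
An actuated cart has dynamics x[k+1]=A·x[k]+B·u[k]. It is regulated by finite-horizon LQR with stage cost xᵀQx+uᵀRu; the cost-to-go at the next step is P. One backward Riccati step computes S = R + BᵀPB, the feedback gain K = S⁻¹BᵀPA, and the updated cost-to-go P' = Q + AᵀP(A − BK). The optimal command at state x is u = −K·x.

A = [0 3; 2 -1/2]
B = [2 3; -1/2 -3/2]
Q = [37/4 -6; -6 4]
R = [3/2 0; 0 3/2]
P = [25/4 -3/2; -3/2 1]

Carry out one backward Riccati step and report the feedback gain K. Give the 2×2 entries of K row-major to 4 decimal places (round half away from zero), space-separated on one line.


BᵀP = [13.2500 -3.5000; 21.0000 -6.0000]
S = R + BᵀPB = [3/2 0; 0 3/2] + [28.2500 45.0000; 45.0000 72.0000] = [29.7500 45.0000; 45.0000 73.5000]
BᵀPA = [-7.0000 41.5000; -12.0000 66.0000]
K = S⁻¹·BᵀPA = [0.1578 0.4965; -0.2599 0.5940]
A−BK = [0.4640 0.2251; 1.6891 0.6392]
AᵀP(A−BK) = [1.9861 0.6032; 0.6032 1.1926]
P' = Q + AᵀP(A−BK) = [11.2361 -5.3968; -5.3968 5.1926]
tr(P') = 16.4287

0.1578 0.4965 -0.2599 0.5940


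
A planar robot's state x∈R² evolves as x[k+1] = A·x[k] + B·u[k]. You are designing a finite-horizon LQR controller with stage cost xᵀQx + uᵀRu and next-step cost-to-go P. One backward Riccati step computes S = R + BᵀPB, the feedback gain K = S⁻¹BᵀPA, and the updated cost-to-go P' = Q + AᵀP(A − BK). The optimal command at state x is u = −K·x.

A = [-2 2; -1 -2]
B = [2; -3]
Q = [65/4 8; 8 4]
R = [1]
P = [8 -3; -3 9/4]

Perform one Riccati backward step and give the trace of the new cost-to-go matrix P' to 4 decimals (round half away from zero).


28.0847

BᵀP = [25.0000 -12.7500]
S = R + BᵀPB = [1] + [88.2500] = [89.2500]
BᵀPA = [-37.2500 75.5000]
K = S⁻¹·BᵀPA = [-0.4174 0.8459]
A−BK = [-1.1653 0.3081; -2.2521 0.5378]
AᵀP(A−BK) = [6.7031 -1.9888; -1.9888 1.1317]
P' = Q + AᵀP(A−BK) = [22.9531 6.0112; 6.0112 5.1317]
tr(P') = 28.0847


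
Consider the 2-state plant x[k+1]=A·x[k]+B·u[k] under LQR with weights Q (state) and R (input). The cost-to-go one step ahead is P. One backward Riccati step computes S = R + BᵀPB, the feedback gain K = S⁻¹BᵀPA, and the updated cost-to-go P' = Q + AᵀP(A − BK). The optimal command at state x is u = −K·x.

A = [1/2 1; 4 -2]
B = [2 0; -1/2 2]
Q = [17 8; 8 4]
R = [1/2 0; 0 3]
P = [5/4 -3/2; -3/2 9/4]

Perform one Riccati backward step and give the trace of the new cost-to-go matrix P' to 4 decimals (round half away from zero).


26.0821

BᵀP = [3.2500 -4.1250; -3.0000 4.5000]
S = R + BᵀPB = [1/2 0; 0 3] + [8.5625 -8.2500; -8.2500 9.0000] = [9.0625 -8.2500; -8.2500 12.0000]
BᵀPA = [-14.8750 11.5000; 16.5000 -12.0000]
K = S⁻¹·BᵀPA = [-1.0415 0.9585; 0.6590 -0.3410]
A−BK = [2.5829 -0.9171; 2.1613 -0.8387]
AᵀP(A−BK) = [3.9473 -1.9902; -1.9902 1.1348]
P' = Q + AᵀP(A−BK) = [20.9473 6.0098; 6.0098 5.1348]
tr(P') = 26.0821


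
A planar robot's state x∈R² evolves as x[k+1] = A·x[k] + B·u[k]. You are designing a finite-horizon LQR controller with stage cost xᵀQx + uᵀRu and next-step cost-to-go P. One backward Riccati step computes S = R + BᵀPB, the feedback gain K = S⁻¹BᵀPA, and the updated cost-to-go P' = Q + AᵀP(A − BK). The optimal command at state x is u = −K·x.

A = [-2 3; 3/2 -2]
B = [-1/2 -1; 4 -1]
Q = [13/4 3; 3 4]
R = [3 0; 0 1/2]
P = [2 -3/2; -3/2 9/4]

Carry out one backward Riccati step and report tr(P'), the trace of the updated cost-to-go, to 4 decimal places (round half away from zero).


BᵀP = [-7.0000 9.7500; -0.5000 -0.7500]
S = R + BᵀPB = [3 0; 0 1/2] + [42.5000 -2.7500; -2.7500 1.2500] = [45.5000 -2.7500; -2.7500 1.7500]
BᵀPA = [28.6250 -40.5000; -0.1250 0.0000]
K = S⁻¹·BᵀPA = [0.6904 -0.9835; 1.0134 -1.5455]
A−BK = [-0.6414 0.9627; -0.2480 0.3886]
AᵀP(A−BK) = [2.4273 -3.5399; -3.5399 5.1674]
P' = Q + AᵀP(A−BK) = [5.6773 -0.5399; -0.5399 9.1674]
tr(P') = 14.8446

14.8446


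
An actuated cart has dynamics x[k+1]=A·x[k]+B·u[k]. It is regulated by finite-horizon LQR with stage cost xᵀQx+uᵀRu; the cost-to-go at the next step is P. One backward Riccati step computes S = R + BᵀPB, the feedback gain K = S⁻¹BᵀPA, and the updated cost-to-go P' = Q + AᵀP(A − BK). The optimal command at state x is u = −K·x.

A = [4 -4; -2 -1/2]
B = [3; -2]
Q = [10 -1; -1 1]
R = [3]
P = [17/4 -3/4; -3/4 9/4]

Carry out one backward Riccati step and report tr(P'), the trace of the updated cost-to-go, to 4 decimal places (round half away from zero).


33.1424

BᵀP = [14.2500 -6.7500]
S = R + BᵀPB = [3] + [56.2500] = [59.2500]
BᵀPA = [70.5000 -53.6250]
K = S⁻¹·BᵀPA = [1.1899 -0.9051]
A−BK = [0.4304 -1.2848; 0.3797 -2.3101]
AᵀP(A−BK) = [5.1139 -6.4430; -6.4430 17.0285]
P' = Q + AᵀP(A−BK) = [15.1139 -7.4430; -7.4430 18.0285]
tr(P') = 33.1424


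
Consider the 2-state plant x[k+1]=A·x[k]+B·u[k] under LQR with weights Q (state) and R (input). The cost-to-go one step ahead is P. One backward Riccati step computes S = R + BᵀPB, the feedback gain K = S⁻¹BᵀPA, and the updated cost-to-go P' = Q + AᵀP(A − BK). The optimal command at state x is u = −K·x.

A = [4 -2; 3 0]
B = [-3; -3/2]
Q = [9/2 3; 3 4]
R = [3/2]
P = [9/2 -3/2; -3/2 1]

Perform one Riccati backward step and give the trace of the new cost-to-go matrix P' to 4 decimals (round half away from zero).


BᵀP = [-11.2500 3.0000]
S = R + BᵀPB = [3/2] + [29.2500] = [30.7500]
BᵀPA = [-36.0000 22.5000]
K = S⁻¹·BᵀPA = [-1.1707 0.7317]
A−BK = [0.4878 0.1951; 1.2439 1.0976]
AᵀP(A−BK) = [2.8537 -0.6585; -0.6585 1.5366]
P' = Q + AᵀP(A−BK) = [7.3537 2.3415; 2.3415 5.5366]
tr(P') = 12.8902

12.8902


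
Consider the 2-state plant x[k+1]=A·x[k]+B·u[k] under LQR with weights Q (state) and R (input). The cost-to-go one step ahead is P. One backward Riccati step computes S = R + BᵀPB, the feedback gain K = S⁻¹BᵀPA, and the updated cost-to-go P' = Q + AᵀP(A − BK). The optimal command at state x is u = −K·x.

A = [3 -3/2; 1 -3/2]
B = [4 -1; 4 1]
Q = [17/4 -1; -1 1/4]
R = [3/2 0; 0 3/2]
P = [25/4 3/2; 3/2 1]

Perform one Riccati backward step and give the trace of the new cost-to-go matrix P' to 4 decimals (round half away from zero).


BᵀP = [31.0000 10.0000; -4.7500 -0.5000]
S = R + BᵀPB = [3/2 0; 0 3/2] + [164.0000 -21.0000; -21.0000 4.2500] = [165.5000 -21.0000; -21.0000 5.7500]
BᵀPA = [103.0000 -61.5000; -14.7500 7.8750]
K = S⁻¹·BᵀPA = [0.5532 -0.3687; -0.5447 0.0231]
A−BK = [0.2424 -0.0022; -0.6683 -0.0485]
AᵀP(A−BK) = [1.2319 -0.3112; -0.3112 0.2074]
P' = Q + AᵀP(A−BK) = [5.4819 -1.3112; -1.3112 0.4574]
tr(P') = 5.9393

5.9393


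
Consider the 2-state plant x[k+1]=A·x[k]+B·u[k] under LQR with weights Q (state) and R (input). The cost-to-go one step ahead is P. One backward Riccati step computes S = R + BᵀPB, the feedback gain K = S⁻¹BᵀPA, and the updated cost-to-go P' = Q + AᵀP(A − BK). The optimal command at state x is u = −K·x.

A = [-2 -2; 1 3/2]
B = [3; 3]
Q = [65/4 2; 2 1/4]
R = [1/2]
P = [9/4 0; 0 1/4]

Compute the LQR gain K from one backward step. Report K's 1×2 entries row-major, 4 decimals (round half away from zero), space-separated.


BᵀP = [6.7500 0.7500]
S = R + BᵀPB = [1/2] + [22.5000] = [23.0000]
BᵀPA = [-12.7500 -12.3750]
K = S⁻¹·BᵀPA = [-0.5543 -0.5380]
A−BK = [-0.3370 -0.3859; 2.6630 3.1141]
AᵀP(A−BK) = [2.1821 2.5149; 2.5149 2.9042]
P' = Q + AᵀP(A−BK) = [18.4321 4.5149; 4.5149 3.1542]
tr(P') = 21.5863

-0.5543 -0.5380


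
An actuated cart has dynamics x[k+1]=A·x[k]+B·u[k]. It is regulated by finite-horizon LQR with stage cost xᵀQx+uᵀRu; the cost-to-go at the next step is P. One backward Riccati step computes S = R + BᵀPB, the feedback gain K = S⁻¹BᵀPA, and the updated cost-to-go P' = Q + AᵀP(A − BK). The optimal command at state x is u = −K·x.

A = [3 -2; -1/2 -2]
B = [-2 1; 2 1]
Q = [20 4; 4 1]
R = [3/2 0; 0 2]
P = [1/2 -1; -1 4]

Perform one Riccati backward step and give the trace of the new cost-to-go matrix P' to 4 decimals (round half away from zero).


BᵀP = [-3.0000 10.0000; -0.5000 3.0000]
S = R + BᵀPB = [3/2 0; 0 2] + [26.0000 7.0000; 7.0000 2.5000] = [27.5000 7.0000; 7.0000 4.5000]
BᵀPA = [-14.0000 -14.0000; -3.0000 -5.0000]
K = S⁻¹·BᵀPA = [-0.5619 -0.3746; 0.2074 -0.5284]
A−BK = [1.6689 -2.2207; 0.4164 -0.7224]
AᵀP(A−BK) = [1.2559 -0.8294; -0.8294 2.1137]
P' = Q + AᵀP(A−BK) = [21.2559 3.1706; 3.1706 3.1137]
tr(P') = 24.3696

24.3696


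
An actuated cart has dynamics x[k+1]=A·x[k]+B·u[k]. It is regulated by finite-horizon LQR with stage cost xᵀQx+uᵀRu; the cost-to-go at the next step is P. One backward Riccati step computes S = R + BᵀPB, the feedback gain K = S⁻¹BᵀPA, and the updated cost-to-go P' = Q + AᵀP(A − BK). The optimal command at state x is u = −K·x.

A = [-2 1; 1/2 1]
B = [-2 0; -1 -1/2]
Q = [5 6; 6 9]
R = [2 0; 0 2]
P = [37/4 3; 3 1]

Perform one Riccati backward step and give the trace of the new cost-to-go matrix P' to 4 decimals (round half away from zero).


15.8675

BᵀP = [-21.5000 -7.0000; -1.5000 -0.5000]
S = R + BᵀPB = [2 0; 0 2] + [50.0000 3.5000; 3.5000 0.2500] = [52.0000 3.5000; 3.5000 2.2500]
BᵀPA = [39.5000 -28.5000; 2.7500 -2.0000]
K = S⁻¹·BᵀPA = [0.7566 -0.5453; 0.0453 -0.0406]
A−BK = [-0.4869 -0.0907; 1.2792 0.4344]
AᵀP(A−BK) = [1.2411 -0.8473; -0.8473 0.6265]
P' = Q + AᵀP(A−BK) = [6.2411 5.1527; 5.1527 9.6265]
tr(P') = 15.8675


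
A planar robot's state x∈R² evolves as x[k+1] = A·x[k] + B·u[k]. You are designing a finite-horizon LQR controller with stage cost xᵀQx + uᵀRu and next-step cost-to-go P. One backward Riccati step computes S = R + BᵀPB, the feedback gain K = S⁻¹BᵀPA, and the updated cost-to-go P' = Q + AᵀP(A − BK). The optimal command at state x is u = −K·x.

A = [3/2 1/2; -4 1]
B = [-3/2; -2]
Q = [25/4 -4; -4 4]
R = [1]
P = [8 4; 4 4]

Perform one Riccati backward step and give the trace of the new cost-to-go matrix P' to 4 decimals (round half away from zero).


33.0297

BᵀP = [-20.0000 -14.0000]
S = R + BᵀPB = [1] + [58.0000] = [59.0000]
BᵀPA = [26.0000 -24.0000]
K = S⁻¹·BᵀPA = [0.4407 -0.4068]
A−BK = [2.1610 -0.1102; -3.1186 0.1864]
AᵀP(A−BK) = [22.5424 -1.4237; -1.4237 0.2373]
P' = Q + AᵀP(A−BK) = [28.7924 -5.4237; -5.4237 4.2373]
tr(P') = 33.0297


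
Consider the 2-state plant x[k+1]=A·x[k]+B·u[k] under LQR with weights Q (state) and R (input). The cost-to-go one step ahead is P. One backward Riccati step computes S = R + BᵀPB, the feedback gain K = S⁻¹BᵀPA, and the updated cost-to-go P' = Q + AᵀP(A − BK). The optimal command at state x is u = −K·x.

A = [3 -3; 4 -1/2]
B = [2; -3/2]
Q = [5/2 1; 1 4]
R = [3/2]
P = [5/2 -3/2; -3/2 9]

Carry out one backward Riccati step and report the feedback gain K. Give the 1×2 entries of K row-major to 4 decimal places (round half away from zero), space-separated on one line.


-1.0859 -0.3313

BᵀP = [7.2500 -16.5000]
S = R + BᵀPB = [3/2] + [39.2500] = [40.7500]
BᵀPA = [-44.2500 -13.5000]
K = S⁻¹·BᵀPA = [-1.0859 -0.3313]
A−BK = [5.1718 -2.3374; 2.3712 -0.9969]
AᵀP(A−BK) = [82.4494 -34.9095; -34.9095 15.7776]
P' = Q + AᵀP(A−BK) = [84.9494 -33.9095; -33.9095 19.7776]
tr(P') = 104.7270


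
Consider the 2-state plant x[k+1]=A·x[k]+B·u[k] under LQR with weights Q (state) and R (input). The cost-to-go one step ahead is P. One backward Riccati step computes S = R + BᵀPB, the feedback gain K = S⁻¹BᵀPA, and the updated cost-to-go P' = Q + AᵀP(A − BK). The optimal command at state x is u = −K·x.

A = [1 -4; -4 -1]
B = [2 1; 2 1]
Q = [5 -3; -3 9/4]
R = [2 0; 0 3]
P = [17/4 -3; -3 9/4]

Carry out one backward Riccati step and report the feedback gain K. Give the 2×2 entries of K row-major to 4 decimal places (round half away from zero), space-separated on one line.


BᵀP = [2.5000 -1.5000; 1.2500 -0.7500]
S = R + BᵀPB = [2 0; 0 3] + [2.0000 1.0000; 1.0000 0.5000] = [4.0000 1.0000; 1.0000 3.5000]
BᵀPA = [8.5000 -8.5000; 4.2500 -4.2500]
K = S⁻¹·BᵀPA = [1.9615 -1.9615; 0.6538 -0.6538]
A−BK = [-3.5769 0.5769; -8.5769 3.5769]
AᵀP(A−BK) = [44.7981 -33.5481; -33.5481 26.7981]
P' = Q + AᵀP(A−BK) = [49.7981 -36.5481; -36.5481 29.0481]
tr(P') = 78.8462

1.9615 -1.9615 0.6538 -0.6538


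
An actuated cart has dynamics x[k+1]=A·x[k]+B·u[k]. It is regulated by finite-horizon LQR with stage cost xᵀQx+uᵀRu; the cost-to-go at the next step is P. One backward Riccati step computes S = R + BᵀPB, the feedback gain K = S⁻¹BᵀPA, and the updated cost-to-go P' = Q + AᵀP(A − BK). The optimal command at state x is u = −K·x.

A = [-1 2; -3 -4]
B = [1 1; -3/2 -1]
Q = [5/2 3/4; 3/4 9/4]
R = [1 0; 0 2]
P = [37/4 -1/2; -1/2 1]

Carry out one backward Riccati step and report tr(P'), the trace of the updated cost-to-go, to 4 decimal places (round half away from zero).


BᵀP = [10.0000 -2.0000; 9.7500 -1.5000]
S = R + BᵀPB = [1 0; 0 2] + [13.0000 12.0000; 12.0000 11.2500] = [14.0000 12.0000; 12.0000 13.2500]
BᵀPA = [-4.0000 28.0000; -5.2500 25.5000]
K = S⁻¹·BᵀPA = [0.2410 1.5663; -0.6145 0.5060]
A−BK = [-0.6265 -0.0723; -3.2530 -1.1446]
AᵀP(A−BK) = [12.9880 3.4217; 3.4217 4.2410]
P' = Q + AᵀP(A−BK) = [15.4880 4.1717; 4.1717 6.4910]
tr(P') = 21.9789

21.9789


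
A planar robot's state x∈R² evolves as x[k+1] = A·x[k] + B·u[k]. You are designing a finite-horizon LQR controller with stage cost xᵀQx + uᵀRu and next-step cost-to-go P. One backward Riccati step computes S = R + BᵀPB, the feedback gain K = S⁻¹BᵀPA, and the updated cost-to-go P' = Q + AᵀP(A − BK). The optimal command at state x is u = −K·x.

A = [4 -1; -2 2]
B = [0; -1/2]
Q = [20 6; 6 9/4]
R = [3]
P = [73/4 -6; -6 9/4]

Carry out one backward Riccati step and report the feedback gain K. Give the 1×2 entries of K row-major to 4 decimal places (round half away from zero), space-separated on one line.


4.0000 -1.4737

BᵀP = [3.0000 -1.1250]
S = R + BᵀPB = [3] + [0.5625] = [3.5625]
BᵀPA = [14.2500 -5.2500]
K = S⁻¹·BᵀPA = [4.0000 -1.4737]
A−BK = [4.0000 -1.0000; 0.0000 1.2632]
AᵀP(A−BK) = [340.0000 -121.0000; -121.0000 43.5132]
P' = Q + AᵀP(A−BK) = [360.0000 -115.0000; -115.0000 45.7632]
tr(P') = 405.7632


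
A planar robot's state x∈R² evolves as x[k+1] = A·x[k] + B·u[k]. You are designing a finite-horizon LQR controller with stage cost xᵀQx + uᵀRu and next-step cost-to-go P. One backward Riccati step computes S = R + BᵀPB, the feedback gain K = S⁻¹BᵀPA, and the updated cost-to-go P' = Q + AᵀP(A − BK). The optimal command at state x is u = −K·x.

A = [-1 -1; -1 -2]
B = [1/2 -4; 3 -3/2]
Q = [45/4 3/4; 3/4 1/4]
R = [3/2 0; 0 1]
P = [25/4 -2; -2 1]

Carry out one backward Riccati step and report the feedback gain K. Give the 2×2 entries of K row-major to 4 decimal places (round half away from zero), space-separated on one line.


-0.1529 -0.4058 0.2120 0.1571

BᵀP = [-2.8750 2.0000; -22.0000 6.5000]
S = R + BᵀPB = [3/2 0; 0 1] + [4.5625 8.5000; 8.5000 78.2500] = [6.0625 8.5000; 8.5000 79.2500]
BᵀPA = [0.8750 -1.1250; 15.5000 9.0000]
K = S⁻¹·BᵀPA = [-0.1529 -0.4058; 0.2120 0.1571]
A−BK = [-0.0756 -0.1687; -0.2234 -0.5469]
AᵀP(A−BK) = [0.0981 0.1702; 0.1702 0.3796]
P' = Q + AᵀP(A−BK) = [11.3481 0.9202; 0.9202 0.6296]
tr(P') = 11.9777


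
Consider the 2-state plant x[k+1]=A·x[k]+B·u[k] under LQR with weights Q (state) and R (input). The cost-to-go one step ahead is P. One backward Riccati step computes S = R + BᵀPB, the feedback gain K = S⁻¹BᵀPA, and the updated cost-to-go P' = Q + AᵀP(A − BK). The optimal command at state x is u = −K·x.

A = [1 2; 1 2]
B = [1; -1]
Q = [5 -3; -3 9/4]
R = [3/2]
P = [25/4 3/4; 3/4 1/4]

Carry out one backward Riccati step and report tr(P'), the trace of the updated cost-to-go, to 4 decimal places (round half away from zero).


BᵀP = [5.5000 0.5000]
S = R + BᵀPB = [3/2] + [5.0000] = [6.5000]
BᵀPA = [6.0000 12.0000]
K = S⁻¹·BᵀPA = [0.9231 1.8462]
A−BK = [0.0769 0.1538; 1.9231 3.8462]
AᵀP(A−BK) = [2.4615 4.9231; 4.9231 9.8462]
P' = Q + AᵀP(A−BK) = [7.4615 1.9231; 1.9231 12.0962]
tr(P') = 19.5577

19.5577


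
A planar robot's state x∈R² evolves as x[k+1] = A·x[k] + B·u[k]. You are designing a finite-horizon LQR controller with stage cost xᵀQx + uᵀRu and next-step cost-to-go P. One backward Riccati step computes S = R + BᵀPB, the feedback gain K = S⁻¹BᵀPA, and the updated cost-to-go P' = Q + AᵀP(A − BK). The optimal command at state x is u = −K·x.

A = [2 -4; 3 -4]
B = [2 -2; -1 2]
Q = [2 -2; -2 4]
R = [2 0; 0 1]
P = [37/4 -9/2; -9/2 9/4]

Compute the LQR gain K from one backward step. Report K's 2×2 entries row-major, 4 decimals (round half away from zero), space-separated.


BᵀP = [23.0000 -11.2500; -27.5000 13.5000]
S = R + BᵀPB = [2 0; 0 1] + [57.2500 -68.5000; -68.5000 82.0000] = [59.2500 -68.5000; -68.5000 83.0000]
BᵀPA = [12.2500 -47.0000; -14.5000 56.0000]
K = S⁻¹·BᵀPA = [0.1042 -0.2882; -0.0887 0.4368]
A−BK = [1.6142 -2.5499; 3.2816 -5.1619]
AᵀP(A−BK) = [0.6874 -1.1353; -1.1353 1.9911]
P' = Q + AᵀP(A−BK) = [2.6874 -3.1353; -3.1353 5.9911]
tr(P') = 8.6785

0.1042 -0.2882 -0.0887 0.4368


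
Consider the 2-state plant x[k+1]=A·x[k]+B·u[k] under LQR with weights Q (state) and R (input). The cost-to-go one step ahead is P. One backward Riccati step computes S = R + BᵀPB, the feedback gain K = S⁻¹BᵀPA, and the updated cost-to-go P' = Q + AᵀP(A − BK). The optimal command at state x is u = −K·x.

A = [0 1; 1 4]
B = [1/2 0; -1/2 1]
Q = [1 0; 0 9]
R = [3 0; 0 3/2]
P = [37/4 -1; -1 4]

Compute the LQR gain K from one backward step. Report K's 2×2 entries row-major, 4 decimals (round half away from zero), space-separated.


BᵀP = [5.1250 -2.5000; -1.0000 4.0000]
S = R + BᵀPB = [3 0; 0 3/2] + [3.8125 -2.5000; -2.5000 4.0000] = [6.8125 -2.5000; -2.5000 5.5000]
BᵀPA = [-2.5000 -4.8750; 4.0000 15.0000]
K = S⁻¹·BᵀPA = [-0.1201 0.3423; 0.6727 2.8829]
A−BK = [0.0601 0.8288; 0.2673 1.2883]
AᵀP(A−BK) = [1.0090 4.3243; 4.3243 23.6757]
P' = Q + AᵀP(A−BK) = [2.0090 4.3243; 4.3243 32.6757]
tr(P') = 34.6847

-0.1201 0.3423 0.6727 2.8829


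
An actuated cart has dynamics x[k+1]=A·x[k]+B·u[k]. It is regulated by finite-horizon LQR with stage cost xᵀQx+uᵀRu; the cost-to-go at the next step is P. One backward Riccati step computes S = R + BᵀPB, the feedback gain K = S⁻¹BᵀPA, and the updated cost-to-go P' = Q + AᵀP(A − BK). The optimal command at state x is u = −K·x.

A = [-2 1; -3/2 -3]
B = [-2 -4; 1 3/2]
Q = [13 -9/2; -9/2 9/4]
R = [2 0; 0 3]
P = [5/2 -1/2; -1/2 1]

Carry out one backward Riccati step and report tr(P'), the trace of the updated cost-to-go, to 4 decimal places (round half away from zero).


BᵀP = [-5.5000 2.0000; -10.7500 3.5000]
S = R + BᵀPB = [2 0; 0 3] + [13.0000 25.0000; 25.0000 48.2500] = [15.0000 25.0000; 25.0000 51.2500]
BᵀPA = [8.0000 -11.5000; 16.2500 -21.2500]
K = S⁻¹·BᵀPA = [0.0261 -0.4043; 0.3043 -0.2174]
A−BK = [-0.7304 -0.6783; -1.9826 -2.2696]
AᵀP(A−BK) = [4.0957 4.0174; 4.0174 5.2304]
P' = Q + AᵀP(A−BK) = [17.0957 -0.4826; -0.4826 7.4804]
tr(P') = 24.5761

24.5761


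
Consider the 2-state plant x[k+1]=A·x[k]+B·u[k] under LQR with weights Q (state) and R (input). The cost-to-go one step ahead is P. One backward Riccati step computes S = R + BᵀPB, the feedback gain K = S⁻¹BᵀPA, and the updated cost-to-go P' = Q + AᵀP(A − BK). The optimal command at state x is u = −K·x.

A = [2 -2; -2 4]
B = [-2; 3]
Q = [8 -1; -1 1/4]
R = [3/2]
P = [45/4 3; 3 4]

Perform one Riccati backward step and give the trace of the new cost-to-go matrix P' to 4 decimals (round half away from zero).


17.6048

BᵀP = [-13.5000 6.0000]
S = R + BᵀPB = [3/2] + [45.0000] = [46.5000]
BᵀPA = [-39.0000 51.0000]
K = S⁻¹·BᵀPA = [-0.8387 1.0968]
A−BK = [0.3226 0.1935; 0.5161 0.7097]
AᵀP(A−BK) = [4.2903 1.7742; 1.7742 5.0645]
P' = Q + AᵀP(A−BK) = [12.2903 0.7742; 0.7742 5.3145]
tr(P') = 17.6048


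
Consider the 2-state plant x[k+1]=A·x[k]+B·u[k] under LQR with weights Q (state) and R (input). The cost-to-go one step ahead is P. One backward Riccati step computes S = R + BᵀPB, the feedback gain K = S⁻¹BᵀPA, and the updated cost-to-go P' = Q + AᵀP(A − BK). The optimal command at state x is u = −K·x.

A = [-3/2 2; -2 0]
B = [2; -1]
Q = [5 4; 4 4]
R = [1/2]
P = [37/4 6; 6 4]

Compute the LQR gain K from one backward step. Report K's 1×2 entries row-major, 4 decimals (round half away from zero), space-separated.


BᵀP = [12.5000 8.0000]
S = R + BᵀPB = [1/2] + [17.0000] = [17.5000]
BᵀPA = [-34.7500 25.0000]
K = S⁻¹·BᵀPA = [-1.9857 1.4286]
A−BK = [2.4714 -0.8571; -3.9857 1.4286]
AᵀP(A−BK) = [3.8089 -2.1071; -2.1071 1.2857]
P' = Q + AᵀP(A−BK) = [8.8089 1.8929; 1.8929 5.2857]
tr(P') = 14.0946

-1.9857 1.4286


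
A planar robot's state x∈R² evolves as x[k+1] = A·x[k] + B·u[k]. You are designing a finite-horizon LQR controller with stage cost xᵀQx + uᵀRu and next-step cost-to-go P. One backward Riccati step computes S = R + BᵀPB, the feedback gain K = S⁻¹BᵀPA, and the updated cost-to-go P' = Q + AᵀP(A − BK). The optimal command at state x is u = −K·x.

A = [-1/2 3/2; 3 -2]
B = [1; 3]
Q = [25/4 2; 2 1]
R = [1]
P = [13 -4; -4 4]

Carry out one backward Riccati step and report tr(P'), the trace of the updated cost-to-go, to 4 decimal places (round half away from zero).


98.4231

BᵀP = [1.0000 8.0000]
S = R + BᵀPB = [1] + [25.0000] = [26.0000]
BᵀPA = [23.5000 -14.5000]
K = S⁻¹·BᵀPA = [0.9038 -0.5577]
A−BK = [-1.4038 2.0577; 0.2885 -0.3269]
AᵀP(A−BK) = [30.0096 -42.6442; -42.6442 61.1635]
P' = Q + AᵀP(A−BK) = [36.2596 -40.6442; -40.6442 62.1635]
tr(P') = 98.4231


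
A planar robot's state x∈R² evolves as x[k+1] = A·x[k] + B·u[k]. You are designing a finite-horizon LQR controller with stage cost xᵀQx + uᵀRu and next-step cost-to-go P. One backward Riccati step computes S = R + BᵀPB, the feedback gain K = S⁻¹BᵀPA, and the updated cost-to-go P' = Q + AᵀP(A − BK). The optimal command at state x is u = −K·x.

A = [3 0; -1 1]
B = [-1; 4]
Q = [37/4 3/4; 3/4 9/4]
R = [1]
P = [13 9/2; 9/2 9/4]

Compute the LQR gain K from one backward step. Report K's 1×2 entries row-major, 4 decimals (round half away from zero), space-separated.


0.7500 0.3214

BᵀP = [5.0000 4.5000]
S = R + BᵀPB = [1] + [13.0000] = [14.0000]
BᵀPA = [10.5000 4.5000]
K = S⁻¹·BᵀPA = [0.7500 0.3214]
A−BK = [3.7500 0.3214; -4.0000 -0.2857]
AᵀP(A−BK) = [84.3750 7.8750; 7.8750 0.8036]
P' = Q + AᵀP(A−BK) = [93.6250 8.6250; 8.6250 3.0536]
tr(P') = 96.6786


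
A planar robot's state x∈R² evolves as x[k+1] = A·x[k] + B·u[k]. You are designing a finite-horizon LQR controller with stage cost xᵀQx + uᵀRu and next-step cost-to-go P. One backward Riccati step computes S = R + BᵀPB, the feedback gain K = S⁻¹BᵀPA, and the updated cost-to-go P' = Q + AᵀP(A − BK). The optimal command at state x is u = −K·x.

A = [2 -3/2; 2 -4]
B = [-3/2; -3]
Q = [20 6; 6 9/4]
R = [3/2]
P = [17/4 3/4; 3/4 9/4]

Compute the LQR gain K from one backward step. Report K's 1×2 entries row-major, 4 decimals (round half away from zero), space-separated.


-0.8670 1.1675

BᵀP = [-8.6250 -7.8750]
S = R + BᵀPB = [3/2] + [36.5625] = [38.0625]
BᵀPA = [-33.0000 44.4375]
K = S⁻¹·BᵀPA = [-0.8670 1.1675]
A−BK = [0.6995 0.2512; -0.6010 -0.4975]
AᵀP(A−BK) = [3.3892 -0.4729; -0.4729 2.6823]
P' = Q + AᵀP(A−BK) = [23.3892 5.5271; 5.5271 4.9323]
tr(P') = 28.3214


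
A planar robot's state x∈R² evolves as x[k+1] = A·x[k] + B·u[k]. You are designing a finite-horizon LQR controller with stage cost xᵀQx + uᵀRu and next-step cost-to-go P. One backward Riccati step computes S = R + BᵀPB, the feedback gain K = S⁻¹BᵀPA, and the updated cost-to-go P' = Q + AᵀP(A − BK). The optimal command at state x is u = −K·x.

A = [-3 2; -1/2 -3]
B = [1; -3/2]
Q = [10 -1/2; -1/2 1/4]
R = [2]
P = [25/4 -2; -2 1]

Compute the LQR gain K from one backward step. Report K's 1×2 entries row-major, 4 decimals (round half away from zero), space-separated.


-1.5758 1.7576

BᵀP = [9.2500 -3.5000]
S = R + BᵀPB = [2] + [14.5000] = [16.5000]
BᵀPA = [-26.0000 29.0000]
K = S⁻¹·BᵀPA = [-1.5758 1.7576]
A−BK = [-1.4242 0.2424; -2.8636 -0.3636]
AᵀP(A−BK) = [9.5303 -6.3030; -6.3030 7.0303]
P' = Q + AᵀP(A−BK) = [19.5303 -6.8030; -6.8030 7.2803]
tr(P') = 26.8106


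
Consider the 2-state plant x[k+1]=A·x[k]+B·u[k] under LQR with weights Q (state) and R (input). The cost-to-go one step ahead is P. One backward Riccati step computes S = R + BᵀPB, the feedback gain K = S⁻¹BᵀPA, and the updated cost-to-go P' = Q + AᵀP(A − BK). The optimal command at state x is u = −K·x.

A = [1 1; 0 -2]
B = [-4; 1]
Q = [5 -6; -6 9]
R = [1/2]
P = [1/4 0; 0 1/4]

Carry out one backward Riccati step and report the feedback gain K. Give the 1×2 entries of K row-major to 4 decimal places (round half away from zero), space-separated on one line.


BᵀP = [-1.0000 0.2500]
S = R + BᵀPB = [1/2] + [4.2500] = [4.7500]
BᵀPA = [-1.0000 -1.5000]
K = S⁻¹·BᵀPA = [-0.2105 -0.3158]
A−BK = [0.1579 -0.2632; 0.2105 -1.6842]
AᵀP(A−BK) = [0.0395 -0.0658; -0.0658 0.7763]
P' = Q + AᵀP(A−BK) = [5.0395 -6.0658; -6.0658 9.7763]
tr(P') = 14.8158

-0.2105 -0.3158
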